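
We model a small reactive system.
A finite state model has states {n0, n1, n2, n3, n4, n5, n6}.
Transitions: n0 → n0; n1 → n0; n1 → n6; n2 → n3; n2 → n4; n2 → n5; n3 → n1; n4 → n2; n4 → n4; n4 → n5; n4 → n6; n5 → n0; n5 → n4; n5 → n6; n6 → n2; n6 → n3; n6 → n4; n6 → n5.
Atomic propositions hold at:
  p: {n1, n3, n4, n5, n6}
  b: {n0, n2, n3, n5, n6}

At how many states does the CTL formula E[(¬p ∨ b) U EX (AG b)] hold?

Sat(¬p) = {n0, n2}
Sat(¬p ∨ b) = {n0, n2, n3, n5, n6}
AG b: greatest fixpoint, start Z0 = {n0, n2, n3, n5, n6}, keep only states in Sat with every successor in Z. Z1 = {n0}; fixed.
Sat(AG b) = {n0}
Sat(EX (AG b)) = {s : some successor in {n0}} = {n0, n1, n5}
E[(¬p ∨ b) U EX (AG b)]: least fixpoint, start Z0 = Sat(EX (AG b)) = {n0, n1, n5}, add states in Sat(¬p ∨ b) with some successor in Z. Z1 = {n0, n1, n2, n3, n5, n6}; fixed.
Sat(E[(¬p ∨ b) U EX (AG b)]) = {n0, n1, n2, n3, n5, n6}
|Sat(E[(¬p ∨ b) U EX (AG b)])| = |{n0, n1, n2, n3, n5, n6}| = 6.

6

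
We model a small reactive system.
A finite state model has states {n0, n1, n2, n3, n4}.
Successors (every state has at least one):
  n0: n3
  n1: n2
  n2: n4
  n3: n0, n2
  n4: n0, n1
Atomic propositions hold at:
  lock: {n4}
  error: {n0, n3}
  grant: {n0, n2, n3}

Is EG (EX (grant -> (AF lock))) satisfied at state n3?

AF lock: least fixpoint, start Z0 = {n4}, add states with every successor in Z. Z1 = {n2, n4}; Z2 = {n1, n2, n4}; fixed.
Sat(AF lock) = {n1, n2, n4}
Sat(grant -> (AF lock)) = {n1, n2, n4}
Sat(EX (grant -> (AF lock))) = {s : some successor in {n1, n2, n4}} = {n1, n2, n3, n4}
EG (EX (grant -> (AF lock))): greatest fixpoint, start Z0 = {n1, n2, n3, n4}, keep only states in Sat with some successor in Z. Already a fixed point.
Sat(EG (EX (grant -> (AF lock)))) = {n1, n2, n3, n4}
n3 ∈ Sat(EG (EX (grant -> (AF lock)))) = {n1, n2, n3, n4}, so the formula holds at n3.

Yes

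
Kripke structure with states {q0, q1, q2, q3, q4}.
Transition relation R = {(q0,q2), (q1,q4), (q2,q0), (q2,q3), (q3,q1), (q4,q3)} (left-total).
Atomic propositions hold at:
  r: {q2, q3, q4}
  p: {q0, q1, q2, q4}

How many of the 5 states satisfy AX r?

Sat(AX r) = {s : every successor in {q2, q3, q4}} = {q0, q1, q4}
|Sat(AX r)| = |{q0, q1, q4}| = 3.

3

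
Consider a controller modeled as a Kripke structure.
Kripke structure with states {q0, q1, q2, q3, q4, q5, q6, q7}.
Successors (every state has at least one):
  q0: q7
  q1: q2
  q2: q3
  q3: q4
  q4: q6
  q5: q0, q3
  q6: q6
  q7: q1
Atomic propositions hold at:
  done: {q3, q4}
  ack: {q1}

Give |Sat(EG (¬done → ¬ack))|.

Sat(¬done) = {q0, q1, q2, q5, q6, q7}
Sat(¬ack) = {q0, q2, q3, q4, q5, q6, q7}
Sat(¬done → ¬ack) = {q0, q2, q3, q4, q5, q6, q7}
EG (¬done → ¬ack): greatest fixpoint, start Z0 = {q0, q2, q3, q4, q5, q6, q7}, keep only states in Sat with some successor in Z. Z1 = {q0, q2, q3, q4, q5, q6}; Z2 = {q2, q3, q4, q5, q6}; fixed.
Sat(EG (¬done → ¬ack)) = {q2, q3, q4, q5, q6}
|Sat(EG (¬done → ¬ack))| = |{q2, q3, q4, q5, q6}| = 5.

5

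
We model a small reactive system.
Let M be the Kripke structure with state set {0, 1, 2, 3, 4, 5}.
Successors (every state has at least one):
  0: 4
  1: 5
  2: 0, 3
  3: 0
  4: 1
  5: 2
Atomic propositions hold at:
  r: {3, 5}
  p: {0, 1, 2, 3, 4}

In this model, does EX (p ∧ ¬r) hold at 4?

Sat(¬r) = {0, 1, 2, 4}
Sat(p ∧ ¬r) = {0, 1, 2, 4}
Sat(EX (p ∧ ¬r)) = {s : some successor in {0, 1, 2, 4}} = {0, 2, 3, 4, 5}
4 ∈ Sat(EX (p ∧ ¬r)) = {0, 2, 3, 4, 5}, so the formula holds at 4.

Yes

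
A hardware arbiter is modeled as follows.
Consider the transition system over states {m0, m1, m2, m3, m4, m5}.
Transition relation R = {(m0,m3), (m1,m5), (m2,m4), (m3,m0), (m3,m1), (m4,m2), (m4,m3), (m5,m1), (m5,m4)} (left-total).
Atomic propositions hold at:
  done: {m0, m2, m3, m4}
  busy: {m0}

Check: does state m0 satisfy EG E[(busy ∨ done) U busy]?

Yes

Sat(busy ∨ done) = {m0, m2, m3, m4}
E[(busy ∨ done) U busy]: least fixpoint, start Z0 = Sat(busy) = {m0}, add states in Sat(busy ∨ done) with some successor in Z. Z1 = {m0, m3}; Z2 = {m0, m3, m4}; Z3 = {m0, m2, m3, m4}; fixed.
Sat(E[(busy ∨ done) U busy]) = {m0, m2, m3, m4}
EG E[(busy ∨ done) U busy]: greatest fixpoint, start Z0 = {m0, m2, m3, m4}, keep only states in Sat with some successor in Z. Already a fixed point.
Sat(EG E[(busy ∨ done) U busy]) = {m0, m2, m3, m4}
m0 ∈ Sat(EG E[(busy ∨ done) U busy]) = {m0, m2, m3, m4}, so the formula holds at m0.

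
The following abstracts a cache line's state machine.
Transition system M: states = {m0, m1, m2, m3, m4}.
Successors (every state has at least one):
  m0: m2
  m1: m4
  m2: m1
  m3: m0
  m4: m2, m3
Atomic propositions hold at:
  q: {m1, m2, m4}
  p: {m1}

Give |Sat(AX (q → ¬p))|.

4

Sat(¬p) = {m0, m2, m3, m4}
Sat(q → ¬p) = {m0, m2, m3, m4}
Sat(AX (q → ¬p)) = {s : every successor in {m0, m2, m3, m4}} = {m0, m1, m3, m4}
|Sat(AX (q → ¬p))| = |{m0, m1, m3, m4}| = 4.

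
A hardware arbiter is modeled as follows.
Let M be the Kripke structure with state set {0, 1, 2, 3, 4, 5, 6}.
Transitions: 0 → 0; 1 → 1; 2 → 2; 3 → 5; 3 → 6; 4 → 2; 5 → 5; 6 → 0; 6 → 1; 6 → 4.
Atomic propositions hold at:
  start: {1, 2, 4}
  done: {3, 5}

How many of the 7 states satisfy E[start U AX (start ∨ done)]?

Sat(start ∨ done) = {1, 2, 3, 4, 5}
Sat(AX (start ∨ done)) = {s : every successor in {1, 2, 3, 4, 5}} = {1, 2, 4, 5}
E[start U AX (start ∨ done)]: least fixpoint, start Z0 = Sat(AX (start ∨ done)) = {1, 2, 4, 5}, add states in Sat(start) with some successor in Z. Already a fixed point.
Sat(E[start U AX (start ∨ done)]) = {1, 2, 4, 5}
|Sat(E[start U AX (start ∨ done)])| = |{1, 2, 4, 5}| = 4.

4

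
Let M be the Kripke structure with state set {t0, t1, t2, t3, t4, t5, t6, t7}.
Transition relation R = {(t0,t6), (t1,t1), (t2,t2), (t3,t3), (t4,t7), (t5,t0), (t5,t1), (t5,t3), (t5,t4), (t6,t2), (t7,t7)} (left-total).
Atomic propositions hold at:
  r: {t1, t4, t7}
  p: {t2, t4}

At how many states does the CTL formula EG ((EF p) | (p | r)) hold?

7

EF p: least fixpoint, start Z0 = {t2, t4}, add states with some successor in Z. Z1 = {t2, t4, t5, t6}; Z2 = {t0, t2, t4, t5, t6}; fixed.
Sat(EF p) = {t0, t2, t4, t5, t6}
Sat(p | r) = {t1, t2, t4, t7}
Sat((EF p) | (p | r)) = {t0, t1, t2, t4, t5, t6, t7}
EG ((EF p) | (p | r)): greatest fixpoint, start Z0 = {t0, t1, t2, t4, t5, t6, t7}, keep only states in Sat with some successor in Z. Already a fixed point.
Sat(EG ((EF p) | (p | r))) = {t0, t1, t2, t4, t5, t6, t7}
|Sat(EG ((EF p) | (p | r)))| = |{t0, t1, t2, t4, t5, t6, t7}| = 7.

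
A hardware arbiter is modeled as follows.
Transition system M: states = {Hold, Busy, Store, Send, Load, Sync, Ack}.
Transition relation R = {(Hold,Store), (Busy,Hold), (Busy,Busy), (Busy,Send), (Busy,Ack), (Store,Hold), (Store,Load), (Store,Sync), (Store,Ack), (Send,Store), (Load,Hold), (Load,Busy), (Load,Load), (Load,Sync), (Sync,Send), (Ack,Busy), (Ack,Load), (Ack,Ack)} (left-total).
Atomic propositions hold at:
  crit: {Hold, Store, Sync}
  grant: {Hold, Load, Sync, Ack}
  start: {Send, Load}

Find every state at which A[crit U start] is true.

A[crit U start]: least fixpoint, start Z0 = Sat(start) = {Send, Load}, add states in Sat(crit) with every successor in Z. Z1 = {Send, Load, Sync}; fixed.
Sat(A[crit U start]) = {Send, Load, Sync}

{Send, Load, Sync}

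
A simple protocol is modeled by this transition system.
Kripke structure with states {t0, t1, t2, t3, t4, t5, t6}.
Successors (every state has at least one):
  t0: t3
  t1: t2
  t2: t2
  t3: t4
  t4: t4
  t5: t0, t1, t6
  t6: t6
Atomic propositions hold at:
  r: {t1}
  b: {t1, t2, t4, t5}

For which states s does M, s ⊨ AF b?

{t0, t1, t2, t3, t4, t5}

AF b: least fixpoint, start Z0 = {t1, t2, t4, t5}, add states with every successor in Z. Z1 = {t1, t2, t3, t4, t5}; Z2 = {t0, t1, t2, t3, t4, t5}; fixed.
Sat(AF b) = {t0, t1, t2, t3, t4, t5}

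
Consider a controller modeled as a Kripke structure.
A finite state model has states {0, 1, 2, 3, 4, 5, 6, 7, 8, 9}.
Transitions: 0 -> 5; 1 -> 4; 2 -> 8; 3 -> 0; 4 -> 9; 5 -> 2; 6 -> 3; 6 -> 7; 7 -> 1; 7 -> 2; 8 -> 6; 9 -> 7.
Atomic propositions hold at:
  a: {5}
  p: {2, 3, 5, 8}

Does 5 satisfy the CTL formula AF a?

AF a: least fixpoint, start Z0 = {5}, add states with every successor in Z. Z1 = {0, 5}; Z2 = {0, 3, 5}; fixed.
Sat(AF a) = {0, 3, 5}
5 ∈ Sat(AF a) = {0, 3, 5}, so the formula holds at 5.

Yes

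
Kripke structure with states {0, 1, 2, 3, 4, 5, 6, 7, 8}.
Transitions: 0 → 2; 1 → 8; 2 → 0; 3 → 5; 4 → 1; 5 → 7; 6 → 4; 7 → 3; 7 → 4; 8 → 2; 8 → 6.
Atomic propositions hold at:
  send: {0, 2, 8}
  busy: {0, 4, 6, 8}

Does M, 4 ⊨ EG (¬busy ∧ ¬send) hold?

Sat(¬busy) = {1, 2, 3, 5, 7}
Sat(¬send) = {1, 3, 4, 5, 6, 7}
Sat(¬busy ∧ ¬send) = {1, 3, 5, 7}
EG (¬busy ∧ ¬send): greatest fixpoint, start Z0 = {1, 3, 5, 7}, keep only states in Sat with some successor in Z. Z1 = {3, 5, 7}; fixed.
Sat(EG (¬busy ∧ ¬send)) = {3, 5, 7}
4 ∉ Sat(EG (¬busy ∧ ¬send)) = {3, 5, 7}, so the formula does not hold at 4.

No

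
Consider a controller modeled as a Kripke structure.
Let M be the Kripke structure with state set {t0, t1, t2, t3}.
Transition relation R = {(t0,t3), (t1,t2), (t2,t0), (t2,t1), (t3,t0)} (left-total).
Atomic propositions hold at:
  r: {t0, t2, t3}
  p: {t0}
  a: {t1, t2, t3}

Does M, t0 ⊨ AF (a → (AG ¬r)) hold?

Sat(¬r) = {t1}
AG ¬r: greatest fixpoint, start Z0 = {t1}, keep only states in Sat with every successor in Z. Z1 = ∅; fixed.
Sat(AG ¬r) = ∅
Sat(a → (AG ¬r)) = {t0}
AF (a → (AG ¬r)): least fixpoint, start Z0 = {t0}, add states with every successor in Z. Z1 = {t0, t3}; fixed.
Sat(AF (a → (AG ¬r))) = {t0, t3}
t0 ∈ Sat(AF (a → (AG ¬r))) = {t0, t3}, so the formula holds at t0.

Yes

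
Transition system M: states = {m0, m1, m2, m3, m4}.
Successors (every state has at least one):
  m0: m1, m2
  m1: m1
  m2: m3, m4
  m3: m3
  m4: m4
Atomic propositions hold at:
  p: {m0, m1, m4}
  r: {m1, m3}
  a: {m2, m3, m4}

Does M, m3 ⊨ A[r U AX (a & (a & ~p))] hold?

Yes

Sat(~p) = {m2, m3}
Sat(a & ~p) = {m2, m3}
Sat(a & (a & ~p)) = {m2, m3}
Sat(AX (a & (a & ~p))) = {s : every successor in {m2, m3}} = {m3}
A[r U AX (a & (a & ~p))]: least fixpoint, start Z0 = Sat(AX (a & (a & ~p))) = {m3}, add states in Sat(r) with every successor in Z. Already a fixed point.
Sat(A[r U AX (a & (a & ~p))]) = {m3}
m3 ∈ Sat(A[r U AX (a & (a & ~p))]) = {m3}, so the formula holds at m3.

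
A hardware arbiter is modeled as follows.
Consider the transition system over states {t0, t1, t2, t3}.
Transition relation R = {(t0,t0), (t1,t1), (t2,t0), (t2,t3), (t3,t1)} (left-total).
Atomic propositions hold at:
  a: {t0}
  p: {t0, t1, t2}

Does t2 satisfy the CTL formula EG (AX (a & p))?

Sat(a & p) = {t0}
Sat(AX (a & p)) = {s : every successor in {t0}} = {t0}
EG (AX (a & p)): greatest fixpoint, start Z0 = {t0}, keep only states in Sat with some successor in Z. Already a fixed point.
Sat(EG (AX (a & p))) = {t0}
t2 ∉ Sat(EG (AX (a & p))) = {t0}, so the formula does not hold at t2.

No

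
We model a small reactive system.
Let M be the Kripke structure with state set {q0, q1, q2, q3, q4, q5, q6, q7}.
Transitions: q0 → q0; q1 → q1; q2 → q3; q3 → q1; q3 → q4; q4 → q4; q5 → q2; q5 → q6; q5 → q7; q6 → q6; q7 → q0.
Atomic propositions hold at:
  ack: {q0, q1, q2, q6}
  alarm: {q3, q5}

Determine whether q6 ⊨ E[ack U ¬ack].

No

Sat(¬ack) = {q3, q4, q5, q7}
E[ack U ¬ack]: least fixpoint, start Z0 = Sat(¬ack) = {q3, q4, q5, q7}, add states in Sat(ack) with some successor in Z. Z1 = {q2, q3, q4, q5, q7}; fixed.
Sat(E[ack U ¬ack]) = {q2, q3, q4, q5, q7}
q6 ∉ Sat(E[ack U ¬ack]) = {q2, q3, q4, q5, q7}, so the formula does not hold at q6.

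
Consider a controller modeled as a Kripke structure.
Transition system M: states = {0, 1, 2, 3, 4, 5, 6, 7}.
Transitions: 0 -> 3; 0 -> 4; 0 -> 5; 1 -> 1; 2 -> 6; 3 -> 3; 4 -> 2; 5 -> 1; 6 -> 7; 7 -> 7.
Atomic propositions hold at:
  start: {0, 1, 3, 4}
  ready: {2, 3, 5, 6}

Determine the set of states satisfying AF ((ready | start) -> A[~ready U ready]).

Sat(ready | start) = {0, 1, 2, 3, 4, 5, 6}
Sat(~ready) = {0, 1, 4, 7}
A[~ready U ready]: least fixpoint, start Z0 = Sat(ready) = {2, 3, 5, 6}, add states in Sat(~ready) with every successor in Z. Z1 = {2, 3, 4, 5, 6}; Z2 = {0, 2, 3, 4, 5, 6}; fixed.
Sat(A[~ready U ready]) = {0, 2, 3, 4, 5, 6}
Sat((ready | start) -> A[~ready U ready]) = {0, 2, 3, 4, 5, 6, 7}
AF ((ready | start) -> A[~ready U ready]): least fixpoint, start Z0 = {0, 2, 3, 4, 5, 6, 7}, add states with every successor in Z. Already a fixed point.
Sat(AF ((ready | start) -> A[~ready U ready])) = {0, 2, 3, 4, 5, 6, 7}

{0, 2, 3, 4, 5, 6, 7}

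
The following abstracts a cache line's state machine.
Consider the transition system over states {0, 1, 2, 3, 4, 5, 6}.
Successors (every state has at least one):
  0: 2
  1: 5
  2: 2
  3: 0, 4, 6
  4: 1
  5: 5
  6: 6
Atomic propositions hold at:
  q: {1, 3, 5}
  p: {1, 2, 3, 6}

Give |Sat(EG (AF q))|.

4

AF q: least fixpoint, start Z0 = {1, 3, 5}, add states with every successor in Z. Z1 = {1, 3, 4, 5}; fixed.
Sat(AF q) = {1, 3, 4, 5}
EG (AF q): greatest fixpoint, start Z0 = {1, 3, 4, 5}, keep only states in Sat with some successor in Z. Already a fixed point.
Sat(EG (AF q)) = {1, 3, 4, 5}
|Sat(EG (AF q))| = |{1, 3, 4, 5}| = 4.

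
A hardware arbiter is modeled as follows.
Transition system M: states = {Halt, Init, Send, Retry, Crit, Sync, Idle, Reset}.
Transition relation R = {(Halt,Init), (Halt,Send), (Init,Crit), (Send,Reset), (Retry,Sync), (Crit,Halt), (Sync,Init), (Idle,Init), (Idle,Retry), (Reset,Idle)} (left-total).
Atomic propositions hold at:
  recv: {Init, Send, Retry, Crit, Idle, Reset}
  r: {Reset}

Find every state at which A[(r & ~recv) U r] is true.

{Reset}

Sat(~recv) = {Halt, Sync}
Sat(r & ~recv) = ∅
A[(r & ~recv) U r]: least fixpoint, start Z0 = Sat(r) = {Reset}, add states in Sat(r & ~recv) with every successor in Z. Already a fixed point.
Sat(A[(r & ~recv) U r]) = {Reset}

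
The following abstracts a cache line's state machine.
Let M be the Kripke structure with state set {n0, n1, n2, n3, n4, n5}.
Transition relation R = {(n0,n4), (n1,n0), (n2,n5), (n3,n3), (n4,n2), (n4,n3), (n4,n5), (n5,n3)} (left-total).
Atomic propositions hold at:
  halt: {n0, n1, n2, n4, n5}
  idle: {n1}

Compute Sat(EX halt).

Sat(EX halt) = {s : some successor in {n0, n1, n2, n4, n5}} = {n0, n1, n2, n4}

{n0, n1, n2, n4}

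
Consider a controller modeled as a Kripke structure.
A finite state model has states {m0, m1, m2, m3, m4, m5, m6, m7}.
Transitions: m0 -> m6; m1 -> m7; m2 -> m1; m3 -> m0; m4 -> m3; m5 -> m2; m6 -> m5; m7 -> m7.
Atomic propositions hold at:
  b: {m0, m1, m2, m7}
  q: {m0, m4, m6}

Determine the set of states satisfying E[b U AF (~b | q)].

{m0, m3, m4, m5, m6}

Sat(~b) = {m3, m4, m5, m6}
Sat(~b | q) = {m0, m3, m4, m5, m6}
AF (~b | q): least fixpoint, start Z0 = {m0, m3, m4, m5, m6}, add states with every successor in Z. Already a fixed point.
Sat(AF (~b | q)) = {m0, m3, m4, m5, m6}
E[b U AF (~b | q)]: least fixpoint, start Z0 = Sat(AF (~b | q)) = {m0, m3, m4, m5, m6}, add states in Sat(b) with some successor in Z. Already a fixed point.
Sat(E[b U AF (~b | q)]) = {m0, m3, m4, m5, m6}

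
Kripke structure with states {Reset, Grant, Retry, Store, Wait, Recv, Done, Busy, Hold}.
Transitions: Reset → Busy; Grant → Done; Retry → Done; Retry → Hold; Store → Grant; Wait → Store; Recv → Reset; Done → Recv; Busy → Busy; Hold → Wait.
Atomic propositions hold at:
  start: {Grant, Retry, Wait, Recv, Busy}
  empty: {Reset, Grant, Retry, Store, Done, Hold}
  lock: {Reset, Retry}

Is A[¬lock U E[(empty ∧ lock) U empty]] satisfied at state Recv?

Sat(¬lock) = {Grant, Store, Wait, Recv, Done, Busy, Hold}
Sat(empty ∧ lock) = {Reset, Retry}
E[(empty ∧ lock) U empty]: least fixpoint, start Z0 = Sat(empty) = {Reset, Grant, Retry, Store, Done, Hold}, add states in Sat(empty ∧ lock) with some successor in Z. Already a fixed point.
Sat(E[(empty ∧ lock) U empty]) = {Reset, Grant, Retry, Store, Done, Hold}
A[¬lock U E[(empty ∧ lock) U empty]]: least fixpoint, start Z0 = Sat(E[(empty ∧ lock) U empty]) = {Reset, Grant, Retry, Store, Done, Hold}, add states in Sat(¬lock) with every successor in Z. Z1 = {Reset, Grant, Retry, Store, Wait, Recv, Done, Hold}; fixed.
Sat(A[¬lock U E[(empty ∧ lock) U empty]]) = {Reset, Grant, Retry, Store, Wait, Recv, Done, Hold}
Recv ∈ Sat(A[¬lock U E[(empty ∧ lock) U empty]]) = {Reset, Grant, Retry, Store, Wait, Recv, Done, Hold}, so the formula holds at Recv.

Yes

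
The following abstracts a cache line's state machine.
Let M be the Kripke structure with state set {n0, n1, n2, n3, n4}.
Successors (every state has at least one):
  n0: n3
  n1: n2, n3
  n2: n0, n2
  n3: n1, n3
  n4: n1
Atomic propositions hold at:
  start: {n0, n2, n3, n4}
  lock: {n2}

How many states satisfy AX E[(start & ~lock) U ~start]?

Sat(~lock) = {n0, n1, n3, n4}
Sat(start & ~lock) = {n0, n3, n4}
Sat(~start) = {n1}
E[(start & ~lock) U ~start]: least fixpoint, start Z0 = Sat(~start) = {n1}, add states in Sat(start & ~lock) with some successor in Z. Z1 = {n1, n3, n4}; Z2 = {n0, n1, n3, n4}; fixed.
Sat(E[(start & ~lock) U ~start]) = {n0, n1, n3, n4}
Sat(AX E[(start & ~lock) U ~start]) = {s : every successor in {n0, n1, n3, n4}} = {n0, n3, n4}
|Sat(AX E[(start & ~lock) U ~start])| = |{n0, n3, n4}| = 3.

3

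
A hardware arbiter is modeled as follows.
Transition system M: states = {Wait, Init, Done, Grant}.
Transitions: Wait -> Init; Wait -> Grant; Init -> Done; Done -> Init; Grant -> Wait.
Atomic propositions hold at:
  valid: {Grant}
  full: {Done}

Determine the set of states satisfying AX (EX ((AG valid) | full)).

{Done}

AG valid: greatest fixpoint, start Z0 = {Grant}, keep only states in Sat with every successor in Z. Z1 = ∅; fixed.
Sat(AG valid) = ∅
Sat((AG valid) | full) = {Done}
Sat(EX ((AG valid) | full)) = {s : some successor in {Done}} = {Init}
Sat(AX (EX ((AG valid) | full))) = {s : every successor in {Init}} = {Done}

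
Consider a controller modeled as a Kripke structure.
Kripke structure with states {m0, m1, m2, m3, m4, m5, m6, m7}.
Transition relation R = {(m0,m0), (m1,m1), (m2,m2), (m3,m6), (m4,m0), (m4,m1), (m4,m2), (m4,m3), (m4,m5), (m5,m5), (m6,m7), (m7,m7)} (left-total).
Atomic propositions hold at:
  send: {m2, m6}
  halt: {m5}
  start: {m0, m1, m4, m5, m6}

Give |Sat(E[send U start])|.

E[send U start]: least fixpoint, start Z0 = Sat(start) = {m0, m1, m4, m5, m6}, add states in Sat(send) with some successor in Z. Already a fixed point.
Sat(E[send U start]) = {m0, m1, m4, m5, m6}
|Sat(E[send U start])| = |{m0, m1, m4, m5, m6}| = 5.

5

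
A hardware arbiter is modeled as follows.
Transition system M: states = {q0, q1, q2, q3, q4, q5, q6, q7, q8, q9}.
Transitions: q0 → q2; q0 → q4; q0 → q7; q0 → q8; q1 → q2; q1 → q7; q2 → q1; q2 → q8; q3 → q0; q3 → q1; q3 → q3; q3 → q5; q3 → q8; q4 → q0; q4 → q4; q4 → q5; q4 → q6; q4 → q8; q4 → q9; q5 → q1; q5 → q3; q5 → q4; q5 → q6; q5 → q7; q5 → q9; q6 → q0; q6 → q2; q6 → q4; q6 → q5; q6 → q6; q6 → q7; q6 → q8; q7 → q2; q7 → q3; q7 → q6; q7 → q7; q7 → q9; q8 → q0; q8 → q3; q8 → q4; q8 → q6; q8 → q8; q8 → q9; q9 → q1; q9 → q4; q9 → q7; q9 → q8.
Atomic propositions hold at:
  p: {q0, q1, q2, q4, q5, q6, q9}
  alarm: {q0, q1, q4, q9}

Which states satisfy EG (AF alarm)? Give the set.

AF alarm: least fixpoint, start Z0 = {q0, q1, q4, q9}, add states with every successor in Z. Already a fixed point.
Sat(AF alarm) = {q0, q1, q4, q9}
EG (AF alarm): greatest fixpoint, start Z0 = {q0, q1, q4, q9}, keep only states in Sat with some successor in Z. Z1 = {q0, q4, q9}; fixed.
Sat(EG (AF alarm)) = {q0, q4, q9}

{q0, q4, q9}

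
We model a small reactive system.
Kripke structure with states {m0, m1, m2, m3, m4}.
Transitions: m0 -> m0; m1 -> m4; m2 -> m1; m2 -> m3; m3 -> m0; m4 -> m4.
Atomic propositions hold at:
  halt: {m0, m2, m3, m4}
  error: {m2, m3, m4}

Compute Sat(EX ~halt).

{m2}

Sat(~halt) = {m1}
Sat(EX ~halt) = {s : some successor in {m1}} = {m2}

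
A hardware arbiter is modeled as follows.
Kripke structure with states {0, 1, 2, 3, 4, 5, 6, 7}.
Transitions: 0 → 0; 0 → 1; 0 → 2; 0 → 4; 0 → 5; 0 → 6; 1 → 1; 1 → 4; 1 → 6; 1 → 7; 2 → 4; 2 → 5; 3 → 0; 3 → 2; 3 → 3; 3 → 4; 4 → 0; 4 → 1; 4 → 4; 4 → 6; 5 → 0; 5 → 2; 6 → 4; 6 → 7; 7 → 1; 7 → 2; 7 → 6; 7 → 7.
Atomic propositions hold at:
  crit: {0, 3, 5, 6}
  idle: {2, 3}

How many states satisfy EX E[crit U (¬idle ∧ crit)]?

Sat(¬idle) = {0, 1, 4, 5, 6, 7}
Sat(¬idle ∧ crit) = {0, 5, 6}
E[crit U (¬idle ∧ crit)]: least fixpoint, start Z0 = Sat((¬idle ∧ crit)) = {0, 5, 6}, add states in Sat(crit) with some successor in Z. Z1 = {0, 3, 5, 6}; fixed.
Sat(E[crit U (¬idle ∧ crit)]) = {0, 3, 5, 6}
Sat(EX E[crit U (¬idle ∧ crit)]) = {s : some successor in {0, 3, 5, 6}} = {0, 1, 2, 3, 4, 5, 7}
|Sat(EX E[crit U (¬idle ∧ crit)])| = |{0, 1, 2, 3, 4, 5, 7}| = 7.

7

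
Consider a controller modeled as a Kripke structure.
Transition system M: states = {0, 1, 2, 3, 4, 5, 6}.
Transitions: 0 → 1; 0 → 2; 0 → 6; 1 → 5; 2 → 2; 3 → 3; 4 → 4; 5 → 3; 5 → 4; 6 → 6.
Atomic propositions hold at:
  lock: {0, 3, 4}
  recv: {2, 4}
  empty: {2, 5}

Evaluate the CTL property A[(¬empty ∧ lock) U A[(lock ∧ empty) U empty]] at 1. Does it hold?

No

Sat(¬empty) = {0, 1, 3, 4, 6}
Sat(¬empty ∧ lock) = {0, 3, 4}
Sat(lock ∧ empty) = ∅
A[(lock ∧ empty) U empty]: least fixpoint, start Z0 = Sat(empty) = {2, 5}, add states in Sat(lock ∧ empty) with every successor in Z. Already a fixed point.
Sat(A[(lock ∧ empty) U empty]) = {2, 5}
A[(¬empty ∧ lock) U A[(lock ∧ empty) U empty]]: least fixpoint, start Z0 = Sat(A[(lock ∧ empty) U empty]) = {2, 5}, add states in Sat(¬empty ∧ lock) with every successor in Z. Already a fixed point.
Sat(A[(¬empty ∧ lock) U A[(lock ∧ empty) U empty]]) = {2, 5}
1 ∉ Sat(A[(¬empty ∧ lock) U A[(lock ∧ empty) U empty]]) = {2, 5}, so the formula does not hold at 1.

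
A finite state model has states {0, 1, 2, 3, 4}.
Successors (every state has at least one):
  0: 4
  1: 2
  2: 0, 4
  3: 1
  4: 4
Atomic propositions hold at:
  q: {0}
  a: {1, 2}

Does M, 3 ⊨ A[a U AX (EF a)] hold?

EF a: least fixpoint, start Z0 = {1, 2}, add states with some successor in Z. Z1 = {1, 2, 3}; fixed.
Sat(EF a) = {1, 2, 3}
Sat(AX (EF a)) = {s : every successor in {1, 2, 3}} = {1, 3}
A[a U AX (EF a)]: least fixpoint, start Z0 = Sat(AX (EF a)) = {1, 3}, add states in Sat(a) with every successor in Z. Already a fixed point.
Sat(A[a U AX (EF a)]) = {1, 3}
3 ∈ Sat(A[a U AX (EF a)]) = {1, 3}, so the formula holds at 3.

Yes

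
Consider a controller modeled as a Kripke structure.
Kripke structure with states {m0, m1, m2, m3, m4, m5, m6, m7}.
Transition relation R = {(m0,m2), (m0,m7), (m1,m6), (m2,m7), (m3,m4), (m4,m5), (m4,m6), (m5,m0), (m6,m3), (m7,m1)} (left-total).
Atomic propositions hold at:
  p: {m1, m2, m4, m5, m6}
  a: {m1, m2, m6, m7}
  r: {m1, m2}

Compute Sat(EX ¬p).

Sat(¬p) = {m0, m3, m7}
Sat(EX ¬p) = {s : some successor in {m0, m3, m7}} = {m0, m2, m5, m6}

{m0, m2, m5, m6}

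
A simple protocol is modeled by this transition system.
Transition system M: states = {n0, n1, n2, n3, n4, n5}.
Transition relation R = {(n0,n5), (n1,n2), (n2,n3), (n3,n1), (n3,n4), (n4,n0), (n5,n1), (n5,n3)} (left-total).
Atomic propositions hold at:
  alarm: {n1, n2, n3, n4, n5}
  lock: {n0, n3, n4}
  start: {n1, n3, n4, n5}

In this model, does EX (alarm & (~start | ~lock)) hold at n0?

Yes

Sat(~start) = {n0, n2}
Sat(~lock) = {n1, n2, n5}
Sat(~start | ~lock) = {n0, n1, n2, n5}
Sat(alarm & (~start | ~lock)) = {n1, n2, n5}
Sat(EX (alarm & (~start | ~lock))) = {s : some successor in {n1, n2, n5}} = {n0, n1, n3, n5}
n0 ∈ Sat(EX (alarm & (~start | ~lock))) = {n0, n1, n3, n5}, so the formula holds at n0.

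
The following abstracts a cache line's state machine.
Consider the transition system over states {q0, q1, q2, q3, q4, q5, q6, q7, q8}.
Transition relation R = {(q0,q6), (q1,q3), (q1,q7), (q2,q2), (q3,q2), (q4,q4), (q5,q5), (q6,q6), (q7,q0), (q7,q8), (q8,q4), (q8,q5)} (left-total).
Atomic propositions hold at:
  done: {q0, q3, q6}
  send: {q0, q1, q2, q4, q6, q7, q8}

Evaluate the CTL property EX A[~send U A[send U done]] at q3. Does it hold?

No

Sat(~send) = {q3, q5}
A[send U done]: least fixpoint, start Z0 = Sat(done) = {q0, q3, q6}, add states in Sat(send) with every successor in Z. Already a fixed point.
Sat(A[send U done]) = {q0, q3, q6}
A[~send U A[send U done]]: least fixpoint, start Z0 = Sat(A[send U done]) = {q0, q3, q6}, add states in Sat(~send) with every successor in Z. Already a fixed point.
Sat(A[~send U A[send U done]]) = {q0, q3, q6}
Sat(EX A[~send U A[send U done]]) = {s : some successor in {q0, q3, q6}} = {q0, q1, q6, q7}
q3 ∉ Sat(EX A[~send U A[send U done]]) = {q0, q1, q6, q7}, so the formula does not hold at q3.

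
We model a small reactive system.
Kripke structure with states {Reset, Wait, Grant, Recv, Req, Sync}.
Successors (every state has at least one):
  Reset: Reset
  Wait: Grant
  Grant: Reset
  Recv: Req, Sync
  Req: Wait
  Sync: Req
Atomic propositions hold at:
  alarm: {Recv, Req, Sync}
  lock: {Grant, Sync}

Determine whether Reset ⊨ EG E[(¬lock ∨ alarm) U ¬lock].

Sat(¬lock) = {Reset, Wait, Recv, Req}
Sat(¬lock ∨ alarm) = {Reset, Wait, Recv, Req, Sync}
E[(¬lock ∨ alarm) U ¬lock]: least fixpoint, start Z0 = Sat(¬lock) = {Reset, Wait, Recv, Req}, add states in Sat(¬lock ∨ alarm) with some successor in Z. Z1 = {Reset, Wait, Recv, Req, Sync}; fixed.
Sat(E[(¬lock ∨ alarm) U ¬lock]) = {Reset, Wait, Recv, Req, Sync}
EG E[(¬lock ∨ alarm) U ¬lock]: greatest fixpoint, start Z0 = {Reset, Wait, Recv, Req, Sync}, keep only states in Sat with some successor in Z. Z1 = {Reset, Recv, Req, Sync}; Z2 = {Reset, Recv, Sync}; Z3 = {Reset, Recv}; Z4 = {Reset}; fixed.
Sat(EG E[(¬lock ∨ alarm) U ¬lock]) = {Reset}
Reset ∈ Sat(EG E[(¬lock ∨ alarm) U ¬lock]) = {Reset}, so the formula holds at Reset.

Yes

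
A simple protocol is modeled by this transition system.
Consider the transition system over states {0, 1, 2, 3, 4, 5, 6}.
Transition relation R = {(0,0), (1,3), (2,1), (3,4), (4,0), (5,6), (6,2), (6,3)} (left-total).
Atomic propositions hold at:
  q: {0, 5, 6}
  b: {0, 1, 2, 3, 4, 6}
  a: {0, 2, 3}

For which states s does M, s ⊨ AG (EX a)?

Sat(EX a) = {s : some successor in {0, 2, 3}} = {0, 1, 4, 6}
AG (EX a): greatest fixpoint, start Z0 = {0, 1, 4, 6}, keep only states in Sat with every successor in Z. Z1 = {0, 4}; fixed.
Sat(AG (EX a)) = {0, 4}

{0, 4}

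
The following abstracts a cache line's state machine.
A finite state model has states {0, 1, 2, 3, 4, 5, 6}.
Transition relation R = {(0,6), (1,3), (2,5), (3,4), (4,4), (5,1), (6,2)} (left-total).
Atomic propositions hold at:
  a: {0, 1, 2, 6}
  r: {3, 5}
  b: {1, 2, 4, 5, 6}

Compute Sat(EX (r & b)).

Sat(r & b) = {5}
Sat(EX (r & b)) = {s : some successor in {5}} = {2}

{2}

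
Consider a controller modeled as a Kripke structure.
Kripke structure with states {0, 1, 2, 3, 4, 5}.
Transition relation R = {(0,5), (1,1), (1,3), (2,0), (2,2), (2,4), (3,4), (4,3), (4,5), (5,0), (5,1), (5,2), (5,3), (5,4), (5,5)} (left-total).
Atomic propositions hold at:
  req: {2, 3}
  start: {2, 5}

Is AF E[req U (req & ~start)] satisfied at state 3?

Yes

Sat(~start) = {0, 1, 3, 4}
Sat(req & ~start) = {3}
E[req U (req & ~start)]: least fixpoint, start Z0 = Sat((req & ~start)) = {3}, add states in Sat(req) with some successor in Z. Already a fixed point.
Sat(E[req U (req & ~start)]) = {3}
AF E[req U (req & ~start)]: least fixpoint, start Z0 = {3}, add states with every successor in Z. Already a fixed point.
Sat(AF E[req U (req & ~start)]) = {3}
3 ∈ Sat(AF E[req U (req & ~start)]) = {3}, so the formula holds at 3.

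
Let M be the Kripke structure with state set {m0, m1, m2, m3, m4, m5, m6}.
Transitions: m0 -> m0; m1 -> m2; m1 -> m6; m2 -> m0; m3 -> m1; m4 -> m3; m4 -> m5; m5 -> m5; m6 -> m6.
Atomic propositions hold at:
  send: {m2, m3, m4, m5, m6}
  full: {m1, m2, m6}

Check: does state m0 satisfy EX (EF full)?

EF full: least fixpoint, start Z0 = {m1, m2, m6}, add states with some successor in Z. Z1 = {m1, m2, m3, m6}; Z2 = {m1, m2, m3, m4, m6}; fixed.
Sat(EF full) = {m1, m2, m3, m4, m6}
Sat(EX (EF full)) = {s : some successor in {m1, m2, m3, m4, m6}} = {m1, m3, m4, m6}
m0 ∉ Sat(EX (EF full)) = {m1, m3, m4, m6}, so the formula does not hold at m0.

No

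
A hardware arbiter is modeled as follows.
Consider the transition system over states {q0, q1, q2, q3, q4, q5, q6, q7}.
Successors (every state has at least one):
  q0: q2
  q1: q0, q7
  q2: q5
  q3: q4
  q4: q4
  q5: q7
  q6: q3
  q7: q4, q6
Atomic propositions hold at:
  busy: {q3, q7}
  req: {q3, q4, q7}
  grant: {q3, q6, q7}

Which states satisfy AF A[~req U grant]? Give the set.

{q0, q1, q2, q3, q5, q6, q7}

Sat(~req) = {q0, q1, q2, q5, q6}
A[~req U grant]: least fixpoint, start Z0 = Sat(grant) = {q3, q6, q7}, add states in Sat(~req) with every successor in Z. Z1 = {q3, q5, q6, q7}; Z2 = {q2, q3, q5, q6, q7}; Z3 = {q0, q2, q3, q5, q6, q7}; Z4 = {q0, q1, q2, q3, q5, q6, q7}; fixed.
Sat(A[~req U grant]) = {q0, q1, q2, q3, q5, q6, q7}
AF A[~req U grant]: least fixpoint, start Z0 = {q0, q1, q2, q3, q5, q6, q7}, add states with every successor in Z. Already a fixed point.
Sat(AF A[~req U grant]) = {q0, q1, q2, q3, q5, q6, q7}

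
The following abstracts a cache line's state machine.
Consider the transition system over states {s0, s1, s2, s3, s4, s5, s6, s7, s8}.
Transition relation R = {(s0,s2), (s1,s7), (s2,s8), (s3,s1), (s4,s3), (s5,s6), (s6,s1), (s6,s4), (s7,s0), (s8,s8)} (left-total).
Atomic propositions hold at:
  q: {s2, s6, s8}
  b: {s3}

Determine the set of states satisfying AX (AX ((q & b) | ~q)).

Sat(q & b) = ∅
Sat(~q) = {s0, s1, s3, s4, s5, s7}
Sat((q & b) | ~q) = {s0, s1, s3, s4, s5, s7}
Sat(AX ((q & b) | ~q)) = {s : every successor in {s0, s1, s3, s4, s5, s7}} = {s1, s3, s4, s6, s7}
Sat(AX (AX ((q & b) | ~q))) = {s : every successor in {s1, s3, s4, s6, s7}} = {s1, s3, s4, s5, s6}

{s1, s3, s4, s5, s6}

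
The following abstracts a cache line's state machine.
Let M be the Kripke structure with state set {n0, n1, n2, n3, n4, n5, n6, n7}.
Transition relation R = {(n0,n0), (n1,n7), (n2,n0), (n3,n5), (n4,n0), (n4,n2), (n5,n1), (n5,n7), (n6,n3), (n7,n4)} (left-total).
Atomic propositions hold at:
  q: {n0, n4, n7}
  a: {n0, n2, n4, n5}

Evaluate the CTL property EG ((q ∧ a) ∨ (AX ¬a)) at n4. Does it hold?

Sat(q ∧ a) = {n0, n4}
Sat(¬a) = {n1, n3, n6, n7}
Sat(AX ¬a) = {s : every successor in {n1, n3, n6, n7}} = {n1, n5, n6}
Sat((q ∧ a) ∨ (AX ¬a)) = {n0, n1, n4, n5, n6}
EG ((q ∧ a) ∨ (AX ¬a)): greatest fixpoint, start Z0 = {n0, n1, n4, n5, n6}, keep only states in Sat with some successor in Z. Z1 = {n0, n4, n5}; Z2 = {n0, n4}; fixed.
Sat(EG ((q ∧ a) ∨ (AX ¬a))) = {n0, n4}
n4 ∈ Sat(EG ((q ∧ a) ∨ (AX ¬a))) = {n0, n4}, so the formula holds at n4.

Yes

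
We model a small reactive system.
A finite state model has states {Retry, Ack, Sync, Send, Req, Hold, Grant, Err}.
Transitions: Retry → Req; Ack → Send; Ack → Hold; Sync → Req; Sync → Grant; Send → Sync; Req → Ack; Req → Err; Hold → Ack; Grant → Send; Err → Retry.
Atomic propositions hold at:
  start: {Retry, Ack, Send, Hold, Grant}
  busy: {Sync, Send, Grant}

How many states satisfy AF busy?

AF busy: least fixpoint, start Z0 = {Sync, Send, Grant}, add states with every successor in Z. Already a fixed point.
Sat(AF busy) = {Sync, Send, Grant}
|Sat(AF busy)| = |{Sync, Send, Grant}| = 3.

3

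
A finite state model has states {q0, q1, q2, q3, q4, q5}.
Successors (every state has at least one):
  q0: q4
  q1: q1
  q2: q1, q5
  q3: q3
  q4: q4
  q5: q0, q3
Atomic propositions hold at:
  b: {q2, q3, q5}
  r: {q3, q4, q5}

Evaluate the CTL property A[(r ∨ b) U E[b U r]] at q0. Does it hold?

Sat(r ∨ b) = {q2, q3, q4, q5}
E[b U r]: least fixpoint, start Z0 = Sat(r) = {q3, q4, q5}, add states in Sat(b) with some successor in Z. Z1 = {q2, q3, q4, q5}; fixed.
Sat(E[b U r]) = {q2, q3, q4, q5}
A[(r ∨ b) U E[b U r]]: least fixpoint, start Z0 = Sat(E[b U r]) = {q2, q3, q4, q5}, add states in Sat(r ∨ b) with every successor in Z. Already a fixed point.
Sat(A[(r ∨ b) U E[b U r]]) = {q2, q3, q4, q5}
q0 ∉ Sat(A[(r ∨ b) U E[b U r]]) = {q2, q3, q4, q5}, so the formula does not hold at q0.

No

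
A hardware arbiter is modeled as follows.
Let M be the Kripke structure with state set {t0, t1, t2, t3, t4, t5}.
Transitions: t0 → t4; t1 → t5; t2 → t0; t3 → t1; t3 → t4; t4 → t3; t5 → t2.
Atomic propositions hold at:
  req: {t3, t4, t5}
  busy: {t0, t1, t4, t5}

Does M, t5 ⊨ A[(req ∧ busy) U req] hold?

Sat(req ∧ busy) = {t4, t5}
A[(req ∧ busy) U req]: least fixpoint, start Z0 = Sat(req) = {t3, t4, t5}, add states in Sat(req ∧ busy) with every successor in Z. Already a fixed point.
Sat(A[(req ∧ busy) U req]) = {t3, t4, t5}
t5 ∈ Sat(A[(req ∧ busy) U req]) = {t3, t4, t5}, so the formula holds at t5.

Yes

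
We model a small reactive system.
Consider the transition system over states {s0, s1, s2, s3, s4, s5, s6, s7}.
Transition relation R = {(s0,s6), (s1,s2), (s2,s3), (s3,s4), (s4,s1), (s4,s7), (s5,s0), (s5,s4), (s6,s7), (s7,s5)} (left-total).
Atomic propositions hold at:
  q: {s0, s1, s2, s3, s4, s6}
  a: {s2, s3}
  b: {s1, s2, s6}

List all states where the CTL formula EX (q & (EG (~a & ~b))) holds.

Sat(~a) = {s0, s1, s4, s5, s6, s7}
Sat(~b) = {s0, s3, s4, s5, s7}
Sat(~a & ~b) = {s0, s4, s5, s7}
EG (~a & ~b): greatest fixpoint, start Z0 = {s0, s4, s5, s7}, keep only states in Sat with some successor in Z. Z1 = {s4, s5, s7}; fixed.
Sat(EG (~a & ~b)) = {s4, s5, s7}
Sat(q & (EG (~a & ~b))) = {s4}
Sat(EX (q & (EG (~a & ~b)))) = {s : some successor in {s4}} = {s3, s5}

{s3, s5}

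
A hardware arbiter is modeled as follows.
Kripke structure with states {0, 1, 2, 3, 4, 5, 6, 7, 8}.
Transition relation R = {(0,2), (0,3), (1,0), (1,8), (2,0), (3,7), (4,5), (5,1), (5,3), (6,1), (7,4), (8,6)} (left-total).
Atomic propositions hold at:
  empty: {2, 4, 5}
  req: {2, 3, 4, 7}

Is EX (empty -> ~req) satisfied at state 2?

Sat(~req) = {0, 1, 5, 6, 8}
Sat(empty -> ~req) = {0, 1, 3, 5, 6, 7, 8}
Sat(EX (empty -> ~req)) = {s : some successor in {0, 1, 3, 5, 6, 7, 8}} = {0, 1, 2, 3, 4, 5, 6, 8}
2 ∈ Sat(EX (empty -> ~req)) = {0, 1, 2, 3, 4, 5, 6, 8}, so the formula holds at 2.

Yes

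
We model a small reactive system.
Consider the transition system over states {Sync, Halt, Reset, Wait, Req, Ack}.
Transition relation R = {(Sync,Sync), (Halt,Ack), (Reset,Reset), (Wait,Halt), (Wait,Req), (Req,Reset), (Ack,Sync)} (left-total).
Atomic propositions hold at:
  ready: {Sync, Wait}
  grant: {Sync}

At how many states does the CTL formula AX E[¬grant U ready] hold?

Sat(¬grant) = {Halt, Reset, Wait, Req, Ack}
E[¬grant U ready]: least fixpoint, start Z0 = Sat(ready) = {Sync, Wait}, add states in Sat(¬grant) with some successor in Z. Z1 = {Sync, Wait, Ack}; Z2 = {Sync, Halt, Wait, Ack}; fixed.
Sat(E[¬grant U ready]) = {Sync, Halt, Wait, Ack}
Sat(AX E[¬grant U ready]) = {s : every successor in {Sync, Halt, Wait, Ack}} = {Sync, Halt, Ack}
|Sat(AX E[¬grant U ready])| = |{Sync, Halt, Ack}| = 3.

3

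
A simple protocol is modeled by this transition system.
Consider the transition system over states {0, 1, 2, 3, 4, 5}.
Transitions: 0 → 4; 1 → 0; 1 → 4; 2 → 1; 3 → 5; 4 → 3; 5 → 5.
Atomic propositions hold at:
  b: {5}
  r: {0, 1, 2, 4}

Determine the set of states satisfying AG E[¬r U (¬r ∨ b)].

Sat(¬r) = {3, 5}
Sat(¬r ∨ b) = {3, 5}
E[¬r U (¬r ∨ b)]: least fixpoint, start Z0 = Sat((¬r ∨ b)) = {3, 5}, add states in Sat(¬r) with some successor in Z. Already a fixed point.
Sat(E[¬r U (¬r ∨ b)]) = {3, 5}
AG E[¬r U (¬r ∨ b)]: greatest fixpoint, start Z0 = {3, 5}, keep only states in Sat with every successor in Z. Already a fixed point.
Sat(AG E[¬r U (¬r ∨ b)]) = {3, 5}

{3, 5}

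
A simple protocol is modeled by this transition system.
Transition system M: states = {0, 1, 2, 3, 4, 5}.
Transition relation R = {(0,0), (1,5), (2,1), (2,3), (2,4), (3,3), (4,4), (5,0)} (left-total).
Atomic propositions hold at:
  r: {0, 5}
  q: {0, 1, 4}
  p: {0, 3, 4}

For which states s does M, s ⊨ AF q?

AF q: least fixpoint, start Z0 = {0, 1, 4}, add states with every successor in Z. Z1 = {0, 1, 4, 5}; fixed.
Sat(AF q) = {0, 1, 4, 5}

{0, 1, 4, 5}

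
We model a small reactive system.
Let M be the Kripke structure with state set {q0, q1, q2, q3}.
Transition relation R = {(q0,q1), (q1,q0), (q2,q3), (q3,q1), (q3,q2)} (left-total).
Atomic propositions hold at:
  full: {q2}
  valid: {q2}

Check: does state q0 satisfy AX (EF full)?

No

EF full: least fixpoint, start Z0 = {q2}, add states with some successor in Z. Z1 = {q2, q3}; fixed.
Sat(EF full) = {q2, q3}
Sat(AX (EF full)) = {s : every successor in {q2, q3}} = {q2}
q0 ∉ Sat(AX (EF full)) = {q2}, so the formula does not hold at q0.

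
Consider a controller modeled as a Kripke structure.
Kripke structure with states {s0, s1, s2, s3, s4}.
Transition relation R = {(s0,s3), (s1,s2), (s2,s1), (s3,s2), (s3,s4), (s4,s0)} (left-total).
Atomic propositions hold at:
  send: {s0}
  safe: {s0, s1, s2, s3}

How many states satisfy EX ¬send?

Sat(¬send) = {s1, s2, s3, s4}
Sat(EX ¬send) = {s : some successor in {s1, s2, s3, s4}} = {s0, s1, s2, s3}
|Sat(EX ¬send)| = |{s0, s1, s2, s3}| = 4.

4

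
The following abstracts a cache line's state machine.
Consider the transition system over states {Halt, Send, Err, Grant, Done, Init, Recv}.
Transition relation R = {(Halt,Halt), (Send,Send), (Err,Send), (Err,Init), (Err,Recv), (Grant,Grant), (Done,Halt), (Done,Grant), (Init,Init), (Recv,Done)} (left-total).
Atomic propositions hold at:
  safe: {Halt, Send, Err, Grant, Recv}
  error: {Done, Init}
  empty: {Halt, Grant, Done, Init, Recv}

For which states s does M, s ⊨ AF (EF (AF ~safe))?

Sat(~safe) = {Done, Init}
AF ~safe: least fixpoint, start Z0 = {Done, Init}, add states with every successor in Z. Z1 = {Done, Init, Recv}; fixed.
Sat(AF ~safe) = {Done, Init, Recv}
EF (AF ~safe): least fixpoint, start Z0 = {Done, Init, Recv}, add states with some successor in Z. Z1 = {Err, Done, Init, Recv}; fixed.
Sat(EF (AF ~safe)) = {Err, Done, Init, Recv}
AF (EF (AF ~safe)): least fixpoint, start Z0 = {Err, Done, Init, Recv}, add states with every successor in Z. Already a fixed point.
Sat(AF (EF (AF ~safe))) = {Err, Done, Init, Recv}

{Err, Done, Init, Recv}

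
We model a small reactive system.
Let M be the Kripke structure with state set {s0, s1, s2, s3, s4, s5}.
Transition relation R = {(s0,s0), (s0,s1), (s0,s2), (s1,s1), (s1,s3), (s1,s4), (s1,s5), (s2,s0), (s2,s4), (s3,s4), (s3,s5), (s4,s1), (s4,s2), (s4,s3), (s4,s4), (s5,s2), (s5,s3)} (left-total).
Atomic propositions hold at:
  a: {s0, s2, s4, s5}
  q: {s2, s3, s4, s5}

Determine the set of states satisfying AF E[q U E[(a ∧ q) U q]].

{s2, s3, s4, s5}

Sat(a ∧ q) = {s2, s4, s5}
E[(a ∧ q) U q]: least fixpoint, start Z0 = Sat(q) = {s2, s3, s4, s5}, add states in Sat(a ∧ q) with some successor in Z. Already a fixed point.
Sat(E[(a ∧ q) U q]) = {s2, s3, s4, s5}
E[q U E[(a ∧ q) U q]]: least fixpoint, start Z0 = Sat(E[(a ∧ q) U q]) = {s2, s3, s4, s5}, add states in Sat(q) with some successor in Z. Already a fixed point.
Sat(E[q U E[(a ∧ q) U q]]) = {s2, s3, s4, s5}
AF E[q U E[(a ∧ q) U q]]: least fixpoint, start Z0 = {s2, s3, s4, s5}, add states with every successor in Z. Already a fixed point.
Sat(AF E[q U E[(a ∧ q) U q]]) = {s2, s3, s4, s5}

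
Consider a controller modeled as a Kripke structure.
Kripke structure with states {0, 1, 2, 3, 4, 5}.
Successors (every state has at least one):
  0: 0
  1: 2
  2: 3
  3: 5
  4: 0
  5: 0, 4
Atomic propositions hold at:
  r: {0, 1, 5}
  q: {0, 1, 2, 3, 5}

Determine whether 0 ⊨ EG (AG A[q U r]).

Yes

A[q U r]: least fixpoint, start Z0 = Sat(r) = {0, 1, 5}, add states in Sat(q) with every successor in Z. Z1 = {0, 1, 3, 5}; Z2 = {0, 1, 2, 3, 5}; fixed.
Sat(A[q U r]) = {0, 1, 2, 3, 5}
AG A[q U r]: greatest fixpoint, start Z0 = {0, 1, 2, 3, 5}, keep only states in Sat with every successor in Z. Z1 = {0, 1, 2, 3}; Z2 = {0, 1, 2}; Z3 = {0, 1}; Z4 = {0}; fixed.
Sat(AG A[q U r]) = {0}
EG (AG A[q U r]): greatest fixpoint, start Z0 = {0}, keep only states in Sat with some successor in Z. Already a fixed point.
Sat(EG (AG A[q U r])) = {0}
0 ∈ Sat(EG (AG A[q U r])) = {0}, so the formula holds at 0.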